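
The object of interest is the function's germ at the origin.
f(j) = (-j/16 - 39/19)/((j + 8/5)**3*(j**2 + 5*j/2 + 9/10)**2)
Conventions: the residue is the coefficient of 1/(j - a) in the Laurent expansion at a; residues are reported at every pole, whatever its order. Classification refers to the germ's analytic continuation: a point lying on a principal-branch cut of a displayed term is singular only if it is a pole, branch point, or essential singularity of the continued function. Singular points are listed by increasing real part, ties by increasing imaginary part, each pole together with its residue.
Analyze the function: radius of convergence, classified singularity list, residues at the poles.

Radius of convergence at 0: 5/4 - (1/20)*sqrt(265).
At -5/4 - (1/20)*sqrt(265): a pole of order 2; residue 390446875/13463172 + (63122850625/37818050148)*sqrt(265).
At -8/5: a pole of order 3; residue -390446875/6731586.
At -5/4 + (1/20)*sqrt(265): a pole of order 2; residue 390446875/13463172 - (63122850625/37818050148)*sqrt(265).

Denominator factor (j + 8/5)^3: pole of order 3 at -8/5, modulus 8/5.
Denominator factor (j**2 + 5*j/2 + 9/10)^2: discriminant 53/20, real irrational roots -5/4 + (1/20)*sqrt(265) and -5/4 - (1/20)*sqrt(265); poles of order 2, moduli 5/4 - (1/20)*sqrt(265) and 5/4 + (1/20)*sqrt(265).
The radius of convergence is the smallest modulus among the singular points: 5/4 - (1/20)*sqrt(265).
The factor j**2 + 5*j/2 + 9/10 splits as (j - a)(j - a') with a = -5/4 - (1/20)*sqrt(265), a' = -5/4 + (1/20)*sqrt(265). At the order-2 pole a set g(j) = (j - a)^2*f(j) = [(-j/16 - 39/19)/(j + 8/5)**3] / (j - a')^2.
Order-2 pole: residue = g'(a); g'(-5/4 - (1/20)*sqrt(265)) = 390446875/13463172 + (63122850625/37818050148)*sqrt(265), so the residue is 390446875/13463172 + (63122850625/37818050148)*sqrt(265).
At the order-3 pole -8/5 set g(j) = (j - (-8/5))^3*f(j) = (-j/16 - 39/19)/(j**2 + 5*j/2 + 9/10)**2.
Order-3 pole: residue = g''(a)/2; g''(-8/5) = -390446875/3365793, so the residue is -390446875/6731586.
The factor j**2 + 5*j/2 + 9/10 splits as (j - a)(j - a') with a = -5/4 + (1/20)*sqrt(265), a' = -5/4 - (1/20)*sqrt(265). At the order-2 pole a set g(j) = (j - a)^2*f(j) = [(-j/16 - 39/19)/(j + 8/5)**3] / (j - a')^2.
Order-2 pole: residue = g'(a); g'(-5/4 + (1/20)*sqrt(265)) = 390446875/13463172 - (63122850625/37818050148)*sqrt(265), so the residue is 390446875/13463172 - (63122850625/37818050148)*sqrt(265).
List the singular points by increasing real part (a conjugate pair: the negative imaginary part first).


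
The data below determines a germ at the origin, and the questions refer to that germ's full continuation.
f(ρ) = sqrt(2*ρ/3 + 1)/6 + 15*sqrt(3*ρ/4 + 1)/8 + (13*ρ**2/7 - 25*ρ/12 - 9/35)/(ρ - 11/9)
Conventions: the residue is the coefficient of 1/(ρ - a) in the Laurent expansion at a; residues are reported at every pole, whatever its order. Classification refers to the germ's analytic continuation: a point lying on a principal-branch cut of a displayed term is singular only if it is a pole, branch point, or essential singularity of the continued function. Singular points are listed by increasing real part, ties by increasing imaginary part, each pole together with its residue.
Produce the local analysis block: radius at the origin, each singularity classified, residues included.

Radius of convergence at 0: 11/9.
At -3/2: an algebraic (square-root) branch point.
At -4/3: an algebraic (square-root) branch point.
At 11/9: a pole of order 1; residue -331/11340.

Denominator factor (ρ - 11/9): pole of order 1 at 11/9, modulus 11/9.
Branch term (1/6)*sqrt(1 - ρ/(-3/2)): its argument vanishes at ρ = -3/2, a square-root branch point, modulus 3/2.
Branch term (15/8)*sqrt(1 - ρ/(-4/3)): its argument vanishes at ρ = -4/3, a square-root branch point, modulus 4/3.
The radius of convergence is the smallest modulus among the singular points: 11/9.
The branch terms are analytic at 11/9 and contribute nothing to the residue; only the rational part matters.
At the order-1 pole 11/9 set g(ρ) = (ρ - (11/9))*(rational part) = 13*ρ**2/7 - 25*ρ/12 - 9/35.
Simple pole: residue = g(a) at a = 11/9, which is -331/11340.
List the singular points by increasing real part (a conjugate pair: the negative imaginary part first).


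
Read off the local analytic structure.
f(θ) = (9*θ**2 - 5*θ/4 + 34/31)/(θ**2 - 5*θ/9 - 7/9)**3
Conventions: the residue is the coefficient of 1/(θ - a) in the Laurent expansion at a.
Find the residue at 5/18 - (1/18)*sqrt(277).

The residue is (49240305/2635487692)*sqrt(277).

The factor θ**2 - 5*θ/9 - 7/9 splits as (θ - a)(θ - a') with a = 5/18 - (1/18)*sqrt(277), a' = 5/18 + (1/18)*sqrt(277). At the order-3 pole a set g(θ) = (θ - a)^3*f(θ) = [9*θ**2 - 5*θ/4 + 34/31] / (θ - a')^3.
Order-3 pole: residue = g''(a)/2; g''(5/18 - (1/18)*sqrt(277)) = (49240305/1317743846)*sqrt(277), so the residue is (49240305/2635487692)*sqrt(277).


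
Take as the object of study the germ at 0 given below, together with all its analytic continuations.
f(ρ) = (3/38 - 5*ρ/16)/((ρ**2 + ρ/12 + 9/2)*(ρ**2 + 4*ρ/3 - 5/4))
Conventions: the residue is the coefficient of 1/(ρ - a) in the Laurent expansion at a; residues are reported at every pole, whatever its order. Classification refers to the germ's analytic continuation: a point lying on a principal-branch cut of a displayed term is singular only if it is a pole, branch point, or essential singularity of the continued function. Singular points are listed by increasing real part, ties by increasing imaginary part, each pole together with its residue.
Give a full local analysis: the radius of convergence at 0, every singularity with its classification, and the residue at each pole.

Radius of convergence at 0: -2/3 + (1/6)*sqrt(61).
At -2/3 - (1/6)*sqrt(61): a pole of order 1; residue -6195/296894 - (53817/36221068)*sqrt(61).
At (-1/24) - ((1/24)*sqrt(2591))*i: a pole of order 1; residue (6195/296894) - ((200559/769252354)*sqrt(2591))*i.
At (-1/24) + ((1/24)*sqrt(2591))*i: a pole of order 1; residue (6195/296894) + ((200559/769252354)*sqrt(2591))*i.
At -2/3 + (1/6)*sqrt(61): a pole of order 1; residue -6195/296894 + (53817/36221068)*sqrt(61).

Denominator factor (ρ**2 + ρ/12 + 9/2): discriminant -2591/144, complex-conjugate roots (-1/24) + ((1/24)*sqrt(2591))*i and (-1/24) - ((1/24)*sqrt(2591))*i; poles of order 1, moduli (3/2)*sqrt(2) and (3/2)*sqrt(2).
Denominator factor (ρ**2 + 4*ρ/3 - 5/4): discriminant 61/9, real irrational roots -2/3 + (1/6)*sqrt(61) and -2/3 - (1/6)*sqrt(61); poles of order 1, moduli -2/3 + (1/6)*sqrt(61) and 2/3 + (1/6)*sqrt(61).
The radius of convergence is the smallest modulus among the singular points: -2/3 + (1/6)*sqrt(61).
The factor ρ**2 + 4*ρ/3 - 5/4 splits as (ρ - a)(ρ - a') with a = -2/3 - (1/6)*sqrt(61), a' = -2/3 + (1/6)*sqrt(61). At the order-1 pole a set g(ρ) = (ρ - a)*f(ρ) = [(3/38 - 5*ρ/16)/(ρ**2 + ρ/12 + 9/2)] / (ρ - a').
Simple pole: residue = g(a) at a = -2/3 - (1/6)*sqrt(61), which is -6195/296894 - (53817/36221068)*sqrt(61).
The factor ρ**2 + ρ/12 + 9/2 splits as (ρ - a)(ρ - a') with a = (-1/24) - ((1/24)*sqrt(2591))*i, a' = (-1/24) + ((1/24)*sqrt(2591))*i. At the order-1 pole a set g(ρ) = (ρ - a)*f(ρ) = [(3/38 - 5*ρ/16)/(ρ**2 + 4*ρ/3 - 5/4)] / (ρ - a').
Simple pole: residue = g(a) at a = (-1/24) - ((1/24)*sqrt(2591))*i, which is (6195/296894) - ((200559/769252354)*sqrt(2591))*i.
The factor ρ**2 + ρ/12 + 9/2 splits as (ρ - a)(ρ - a') with a = (-1/24) + ((1/24)*sqrt(2591))*i, a' = (-1/24) - ((1/24)*sqrt(2591))*i. At the order-1 pole a set g(ρ) = (ρ - a)*f(ρ) = [(3/38 - 5*ρ/16)/(ρ**2 + 4*ρ/3 - 5/4)] / (ρ - a').
Simple pole: residue = g(a) at a = (-1/24) + ((1/24)*sqrt(2591))*i, which is (6195/296894) + ((200559/769252354)*sqrt(2591))*i.
The factor ρ**2 + 4*ρ/3 - 5/4 splits as (ρ - a)(ρ - a') with a = -2/3 + (1/6)*sqrt(61), a' = -2/3 - (1/6)*sqrt(61). At the order-1 pole a set g(ρ) = (ρ - a)*f(ρ) = [(3/38 - 5*ρ/16)/(ρ**2 + ρ/12 + 9/2)] / (ρ - a').
Simple pole: residue = g(a) at a = -2/3 + (1/6)*sqrt(61), which is -6195/296894 + (53817/36221068)*sqrt(61).
List the singular points by increasing real part (a conjugate pair: the negative imaginary part first).


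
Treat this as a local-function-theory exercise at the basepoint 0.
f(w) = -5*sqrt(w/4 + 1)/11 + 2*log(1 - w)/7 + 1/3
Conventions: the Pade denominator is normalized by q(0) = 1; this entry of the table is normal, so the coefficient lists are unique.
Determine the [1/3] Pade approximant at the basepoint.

The Pade approximant has numerator coefficients [-4/33, -34769535821/116733920072]; denominator coefficients [1, -1117633257/3032049872, -5221534803/48512797952, -746970065/12128199488].

Taylor coefficients needed (expand at 0): a_0 = -4/33, a_1 = -211/616, a_2 = -1373/9856, a_3 = -22633/236544, a_4 = -180049/2523136.
Write the denominator as Q(w) = 1 + q1*w + q2*w^2 + q3*w^3. Requiring Q*f - P = O(w^5) with deg P <= 1 kills the coefficients of w^2..w^4 in Q*f:
  w^2: a_2 + q1*a_1 + q2*a_0 = 0, i.e. -1373/9856 + (-211/616)*q1 + (-4/33)*q2 = 0.
  w^3: a_3 + q1*a_2 + q2*a_1 + q3*a_0 = 0, i.e. -22633/236544 + (-1373/9856)*q1 + (-211/616)*q2 + (-4/33)*q3 = 0.
  w^4: a_4 + q1*a_3 + q2*a_2 + q3*a_1 = 0, i.e. -180049/2523136 + (-22633/236544)*q1 + (-1373/9856)*q2 + (-211/616)*q3 = 0.
Solving this linear system: q1 = -1117633257/3032049872, q2 = -5221534803/48512797952, q3 = -746970065/12128199488.
The numerator is Q*f truncated at degree 1: P0 = a_0 = -4/33; P1 = a_1 + q1*a_0 = -34769535821/116733920072.


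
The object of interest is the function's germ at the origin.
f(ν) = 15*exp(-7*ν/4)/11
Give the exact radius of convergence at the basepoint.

The radius of convergence is infinite.

The factor exp(-7*ν/4) is entire and contributes no finite singular point.
The polynomial part has no poles.
No finite singular points: the Taylor series at 0 converges everywhere.


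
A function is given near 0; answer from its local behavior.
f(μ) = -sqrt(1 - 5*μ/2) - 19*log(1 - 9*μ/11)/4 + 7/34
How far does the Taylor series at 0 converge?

Branch term (-19/4)*log(1 - μ/(11/9)): its argument vanishes at μ = 11/9, a logarithmic branch point, modulus 11/9.
Branch term (-1)*sqrt(1 - μ/(2/5)): its argument vanishes at μ = 2/5, a square-root branch point, modulus 2/5.
The radius of convergence is the smallest modulus among the singular points: 2/5.

The radius of convergence is 2/5.


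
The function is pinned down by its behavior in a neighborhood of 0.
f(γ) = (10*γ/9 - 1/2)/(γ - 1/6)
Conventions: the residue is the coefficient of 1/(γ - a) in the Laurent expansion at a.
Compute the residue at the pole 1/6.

At the order-1 pole 1/6 set g(γ) = (γ - (1/6))*f(γ) = 10*γ/9 - 1/2.
Simple pole: residue = g(a) at a = 1/6, which is -17/54.

The residue is -17/54.


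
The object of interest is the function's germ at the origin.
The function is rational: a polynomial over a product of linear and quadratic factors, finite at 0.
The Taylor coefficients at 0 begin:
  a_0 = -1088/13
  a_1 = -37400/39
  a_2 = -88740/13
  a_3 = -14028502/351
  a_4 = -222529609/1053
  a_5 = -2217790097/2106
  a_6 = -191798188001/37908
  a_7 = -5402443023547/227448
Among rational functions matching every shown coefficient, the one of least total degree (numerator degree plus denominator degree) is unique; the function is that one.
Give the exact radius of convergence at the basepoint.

No rational of total degree below 4 reproduces all 8 coefficients; solving the [1/3] Pade equations on them gives f(χ) = (17*χ/4 + 34/13)/((χ - 3/8)**2*(χ - 2/9)), whose expansion matches every shown term.
Denominator factor (χ - 3/8)^2: pole of order 2 at 3/8, modulus 3/8.
Denominator factor (χ - 2/9): pole of order 1 at 2/9, modulus 2/9.
The radius of convergence is the smallest modulus among the singular points: 2/9.

The radius of convergence is 2/9.


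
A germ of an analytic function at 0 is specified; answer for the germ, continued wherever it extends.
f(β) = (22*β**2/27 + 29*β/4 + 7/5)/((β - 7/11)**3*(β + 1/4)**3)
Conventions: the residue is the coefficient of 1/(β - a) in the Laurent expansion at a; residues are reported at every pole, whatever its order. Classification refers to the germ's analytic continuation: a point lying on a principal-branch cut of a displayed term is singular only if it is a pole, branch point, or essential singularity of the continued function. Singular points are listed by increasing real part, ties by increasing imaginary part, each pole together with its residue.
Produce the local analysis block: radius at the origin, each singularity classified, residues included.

Radius of convergence at 0: 1/4.
At -1/4: a pole of order 3; residue -123680608832/4060088955.
At 7/11: a pole of order 3; residue 123680608832/4060088955.

Denominator factor (β - 7/11)^3: pole of order 3 at 7/11, modulus 7/11.
Denominator factor (β + 1/4)^3: pole of order 3 at -1/4, modulus 1/4.
The radius of convergence is the smallest modulus among the singular points: 1/4.
At the order-3 pole -1/4 set g(β) = (β - (-1/4))^3*f(β) = (22*β**2/27 + 29*β/4 + 7/5)/(β - 7/11)**3.
Order-3 pole: residue = g''(a)/2; g''(-1/4) = -247361217664/4060088955, so the residue is -123680608832/4060088955.
At the order-3 pole 7/11 set g(β) = (β - (7/11))^3*f(β) = (22*β**2/27 + 29*β/4 + 7/5)/(β + 1/4)**3.
Order-3 pole: residue = g''(a)/2; g''(7/11) = 247361217664/4060088955, so the residue is 123680608832/4060088955.
List the singular points by increasing real part (a conjugate pair: the negative imaginary part first).


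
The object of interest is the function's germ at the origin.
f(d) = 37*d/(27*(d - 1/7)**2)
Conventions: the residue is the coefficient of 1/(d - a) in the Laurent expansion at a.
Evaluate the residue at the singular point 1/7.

The residue is 37/27.

At the order-2 pole 1/7 set g(d) = (d - (1/7))^2*f(d) = 37*d/27.
Order-2 pole: residue = g'(a); g'(1/7) = 37/27, so the residue is 37/27.


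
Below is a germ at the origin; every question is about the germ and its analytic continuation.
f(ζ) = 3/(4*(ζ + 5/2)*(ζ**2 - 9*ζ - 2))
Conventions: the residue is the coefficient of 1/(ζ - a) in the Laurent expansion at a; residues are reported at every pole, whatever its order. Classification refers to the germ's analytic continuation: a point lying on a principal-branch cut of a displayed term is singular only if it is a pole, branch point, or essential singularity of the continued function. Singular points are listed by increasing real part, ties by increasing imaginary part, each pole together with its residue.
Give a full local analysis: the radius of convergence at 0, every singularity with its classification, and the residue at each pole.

Radius of convergence at 0: -9/2 + (1/2)*sqrt(89).
At -5/2: a pole of order 1; residue 3/107.
At 9/2 - (1/2)*sqrt(89): a pole of order 1; residue -3/214 - (21/9523)*sqrt(89).
At 9/2 + (1/2)*sqrt(89): a pole of order 1; residue -3/214 + (21/9523)*sqrt(89).

Denominator factor (ζ**2 - 9*ζ - 2): discriminant 89, real irrational roots 9/2 + (1/2)*sqrt(89) and 9/2 - (1/2)*sqrt(89); poles of order 1, moduli 9/2 + (1/2)*sqrt(89) and -9/2 + (1/2)*sqrt(89).
Denominator factor (ζ + 5/2): pole of order 1 at -5/2, modulus 5/2.
The radius of convergence is the smallest modulus among the singular points: -9/2 + (1/2)*sqrt(89).
At the order-1 pole -5/2 set g(ζ) = (ζ - (-5/2))*f(ζ) = 3/(4*(ζ**2 - 9*ζ - 2)).
Simple pole: residue = g(a) at a = -5/2, which is 3/107.
The factor ζ**2 - 9*ζ - 2 splits as (ζ - a)(ζ - a') with a = 9/2 - (1/2)*sqrt(89), a' = 9/2 + (1/2)*sqrt(89). At the order-1 pole a set g(ζ) = (ζ - a)*f(ζ) = [3/(4*(ζ + 5/2))] / (ζ - a').
Simple pole: residue = g(a) at a = 9/2 - (1/2)*sqrt(89), which is -3/214 - (21/9523)*sqrt(89).
The factor ζ**2 - 9*ζ - 2 splits as (ζ - a)(ζ - a') with a = 9/2 + (1/2)*sqrt(89), a' = 9/2 - (1/2)*sqrt(89). At the order-1 pole a set g(ζ) = (ζ - a)*f(ζ) = [3/(4*(ζ + 5/2))] / (ζ - a').
Simple pole: residue = g(a) at a = 9/2 + (1/2)*sqrt(89), which is -3/214 + (21/9523)*sqrt(89).
List the singular points by increasing real part (a conjugate pair: the negative imaginary part first).


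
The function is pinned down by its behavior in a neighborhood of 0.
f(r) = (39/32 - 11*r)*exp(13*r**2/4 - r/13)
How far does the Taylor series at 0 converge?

The factor exp(13*r**2/4 - r/13) is entire and contributes no finite singular point.
The polynomial part has no poles.
No finite singular points: the Taylor series at 0 converges everywhere.

The radius of convergence is infinite.


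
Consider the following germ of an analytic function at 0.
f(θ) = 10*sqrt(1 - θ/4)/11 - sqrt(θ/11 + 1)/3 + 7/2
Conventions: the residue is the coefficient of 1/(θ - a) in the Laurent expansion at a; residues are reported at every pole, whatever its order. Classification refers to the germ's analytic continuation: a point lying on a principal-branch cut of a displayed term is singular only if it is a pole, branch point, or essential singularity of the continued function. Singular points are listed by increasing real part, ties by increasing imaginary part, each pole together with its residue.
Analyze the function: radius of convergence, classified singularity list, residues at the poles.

Branch term (10/11)*sqrt(1 - θ/(4)): its argument vanishes at θ = 4, a square-root branch point, modulus 4.
Branch term (-1/3)*sqrt(1 - θ/(-11)): its argument vanishes at θ = -11, a square-root branch point, modulus 11.
The radius of convergence is the smallest modulus among the singular points: 4.
List the singular points by increasing real part (a conjugate pair: the negative imaginary part first).

Radius of convergence at 0: 4.
At -11: an algebraic (square-root) branch point.
At 4: an algebraic (square-root) branch point.


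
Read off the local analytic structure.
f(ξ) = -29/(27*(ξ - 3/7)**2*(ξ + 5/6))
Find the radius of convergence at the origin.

The radius of convergence is 3/7.

Denominator factor (ξ - 3/7)^2: pole of order 2 at 3/7, modulus 3/7.
Denominator factor (ξ + 5/6): pole of order 1 at -5/6, modulus 5/6.
The radius of convergence is the smallest modulus among the singular points: 3/7.


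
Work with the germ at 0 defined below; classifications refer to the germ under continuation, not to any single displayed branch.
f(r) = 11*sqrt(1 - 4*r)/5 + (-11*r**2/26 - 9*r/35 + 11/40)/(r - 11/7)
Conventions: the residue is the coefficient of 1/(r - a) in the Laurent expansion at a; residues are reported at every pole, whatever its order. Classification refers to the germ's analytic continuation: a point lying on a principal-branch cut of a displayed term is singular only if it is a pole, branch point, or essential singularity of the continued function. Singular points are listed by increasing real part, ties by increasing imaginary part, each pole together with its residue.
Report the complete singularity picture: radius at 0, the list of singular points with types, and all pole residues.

Denominator factor (r - 11/7): pole of order 1 at 11/7, modulus 11/7.
Branch term (11/5)*sqrt(1 - r/(1/4)): its argument vanishes at r = 1/4, a square-root branch point, modulus 1/4.
The radius of convergence is the smallest modulus among the singular points: 1/4.
The branch term is analytic at 11/7 and contributes nothing to the residue; only the rational part matters.
At the order-1 pole 11/7 set g(r) = (r - (11/7))*(rational part) = -11*r**2/26 - 9*r/35 + 11/40.
Simple pole: residue = g(a) at a = 11/7, which is -29909/25480.
List the singular points by increasing real part (a conjugate pair: the negative imaginary part first).

Radius of convergence at 0: 1/4.
At 1/4: an algebraic (square-root) branch point.
At 11/7: a pole of order 1; residue -29909/25480.


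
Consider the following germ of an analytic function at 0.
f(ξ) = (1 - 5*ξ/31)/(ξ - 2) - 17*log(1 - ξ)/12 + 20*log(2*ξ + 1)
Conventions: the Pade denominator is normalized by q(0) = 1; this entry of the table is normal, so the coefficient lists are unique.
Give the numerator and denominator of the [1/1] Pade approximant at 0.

The Pade approximant has numerator coefficients [-1/2, 14544613/356748]; denominator coefficients [1, 1831/1918].

Taylor coefficients needed (expand at 0): a_0 = -1/2, a_1 = 3836/93, a_2 = -3662/93.
Write the denominator as Q(ξ) = 1 + q1*ξ. Requiring Q*f - P = O(ξ^3) with deg P <= 1 kills the coefficients of ξ^2..ξ^2 in Q*f:
  ξ^2: a_2 + q1*a_1 = 0, i.e. -3662/93 + (3836/93)*q1 = 0.
Solving this linear system: q1 = 1831/1918.
The numerator is Q*f truncated at degree 1: P0 = a_0 = -1/2; P1 = a_1 + q1*a_0 = 14544613/356748.


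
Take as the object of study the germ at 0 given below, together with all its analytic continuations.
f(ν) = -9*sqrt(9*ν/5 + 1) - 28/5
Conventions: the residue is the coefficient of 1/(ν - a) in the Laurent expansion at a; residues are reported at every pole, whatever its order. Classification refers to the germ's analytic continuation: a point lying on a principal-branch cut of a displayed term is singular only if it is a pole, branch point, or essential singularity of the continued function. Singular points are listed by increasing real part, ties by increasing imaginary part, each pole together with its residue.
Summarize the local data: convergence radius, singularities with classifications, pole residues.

Branch term (-9)*sqrt(1 - ν/(-5/9)): its argument vanishes at ν = -5/9, a square-root branch point, modulus 5/9.
The radius of convergence is the smallest modulus among the singular points: 5/9.

Radius of convergence at 0: 5/9.
At -5/9: an algebraic (square-root) branch point.


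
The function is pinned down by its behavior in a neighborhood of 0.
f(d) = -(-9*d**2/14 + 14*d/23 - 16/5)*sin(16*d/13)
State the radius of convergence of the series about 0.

The factor -sin(16*d/13) is entire and contributes no finite singular point.
The polynomial part has no poles.
No finite singular points: the Taylor series at 0 converges everywhere.

The radius of convergence is infinite.


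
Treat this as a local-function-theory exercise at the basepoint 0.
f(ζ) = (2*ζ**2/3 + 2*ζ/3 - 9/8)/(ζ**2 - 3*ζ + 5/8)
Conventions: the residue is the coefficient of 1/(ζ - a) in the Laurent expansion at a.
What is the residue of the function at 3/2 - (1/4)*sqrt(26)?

The factor ζ**2 - 3*ζ + 5/8 splits as (ζ - a)(ζ - a') with a = 3/2 - (1/4)*sqrt(26), a' = 3/2 + (1/4)*sqrt(26). At the order-1 pole a set g(ζ) = (ζ - a)*f(ζ) = [2*ζ**2/3 + 2*ζ/3 - 9/8] / (ζ - a').
Simple pole: residue = g(a) at a = 3/2 - (1/4)*sqrt(26), which is 4/3 - (59/312)*sqrt(26).

The residue is 4/3 - (59/312)*sqrt(26).


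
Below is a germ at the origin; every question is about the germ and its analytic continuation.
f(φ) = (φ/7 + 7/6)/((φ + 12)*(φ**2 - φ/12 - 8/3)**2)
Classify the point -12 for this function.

The denominator factor φ + 12 vanishes at -12 and appears to the power 1; the numerator there equals -23/42, nonzero, and no other factor vanishes.
Hence a pole whose order is the multiplicity, 1.

The point is a pole of order 1.


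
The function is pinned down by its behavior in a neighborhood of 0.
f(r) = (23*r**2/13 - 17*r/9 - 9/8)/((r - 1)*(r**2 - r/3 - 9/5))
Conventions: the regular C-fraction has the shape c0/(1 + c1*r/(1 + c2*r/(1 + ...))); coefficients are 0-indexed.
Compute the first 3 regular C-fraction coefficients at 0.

The regular C-fraction coefficients are [-5/8, -202/81, 214046/106353].

Taylor coefficients (expand at 0): a_0 = -5/8, a_1 = -505/324, a_2 = -21325/28431.
c0 = a_0 = -5/8. Peel one level at a time: if S = 1 + c*r/S' with S'(0) = 1, then c is the r-coefficient of S and S' = c*r/(S - 1).
S_1 = c0/f = 1 + (-202/81)*r + (428092/85293)*r^2 + ...; c1 = -202/81.
S_2 = c1*r/(S_1 - 1) = 1 + (214046/106353)*r + ...; c2 = 214046/106353.


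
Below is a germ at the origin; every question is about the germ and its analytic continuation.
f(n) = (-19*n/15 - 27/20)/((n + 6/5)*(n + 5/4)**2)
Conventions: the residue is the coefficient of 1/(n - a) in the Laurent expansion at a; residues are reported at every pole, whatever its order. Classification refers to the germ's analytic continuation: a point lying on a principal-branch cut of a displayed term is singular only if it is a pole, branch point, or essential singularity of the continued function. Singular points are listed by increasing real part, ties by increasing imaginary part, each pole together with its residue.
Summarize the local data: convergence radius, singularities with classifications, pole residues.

Denominator factor (n + 5/4)^2: pole of order 2 at -5/4, modulus 5/4.
Denominator factor (n + 6/5): pole of order 1 at -6/5, modulus 6/5.
The radius of convergence is the smallest modulus among the singular points: 6/5.
At the order-2 pole -5/4 set g(n) = (n - (-5/4))^2*f(n) = (-19*n/15 - 27/20)/(n + 6/5).
Order-2 pole: residue = g'(a); g'(-5/4) = -68, so the residue is -68.
At the order-1 pole -6/5 set g(n) = (n - (-6/5))*f(n) = (-19*n/15 - 27/20)/(n + 5/4)**2.
Simple pole: residue = g(a) at a = -6/5, which is 68.
List the singular points by increasing real part (a conjugate pair: the negative imaginary part first).

Radius of convergence at 0: 6/5.
At -5/4: a pole of order 2; residue -68.
At -6/5: a pole of order 1; residue 68.


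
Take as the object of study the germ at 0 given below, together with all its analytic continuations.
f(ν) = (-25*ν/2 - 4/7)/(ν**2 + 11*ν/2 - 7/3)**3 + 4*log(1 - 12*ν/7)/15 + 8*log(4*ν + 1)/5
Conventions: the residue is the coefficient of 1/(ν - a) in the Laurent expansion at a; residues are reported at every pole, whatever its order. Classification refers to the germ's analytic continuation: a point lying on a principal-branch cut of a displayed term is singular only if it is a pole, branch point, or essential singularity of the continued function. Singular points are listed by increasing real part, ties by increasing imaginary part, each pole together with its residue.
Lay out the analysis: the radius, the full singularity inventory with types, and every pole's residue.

Denominator factor (ν**2 + 11*ν/2 - 7/3)^3: discriminant 475/12, real irrational roots -11/4 + (5/12)*sqrt(57) and -11/4 - (5/12)*sqrt(57); poles of order 3, moduli -11/4 + (5/12)*sqrt(57) and 11/4 + (5/12)*sqrt(57).
Branch term (8/5)*log(1 - ν/(-1/4)): its argument vanishes at ν = -1/4, a logarithmic branch point, modulus 1/4.
Branch term (4/15)*log(1 - ν/(7/12)): its argument vanishes at ν = 7/12, a logarithmic branch point, modulus 7/12.
The radius of convergence is the smallest modulus among the singular points: 1/4.
The branch terms are analytic at -11/4 - (5/12)*sqrt(57) and contribute nothing to the residue; only the rational part matters.
The factor ν**2 + 11*ν/2 - 7/3 splits as (ν - a)(ν - a') with a = -11/4 - (5/12)*sqrt(57), a' = -11/4 + (5/12)*sqrt(57). At the order-3 pole a set g(ν) = (ν - a)^3*(rational part) = [-25*ν/2 - 4/7] / (ν - a')^3.
Order-3 pole: residue = g''(a)/2; g''(-11/4 - (5/12)*sqrt(57)) = -(817776/150040625)*sqrt(57), so the residue is -(408888/150040625)*sqrt(57).
The branch terms are analytic at -11/4 + (5/12)*sqrt(57) and contribute nothing to the residue; only the rational part matters.
The factor ν**2 + 11*ν/2 - 7/3 splits as (ν - a)(ν - a') with a = -11/4 + (5/12)*sqrt(57), a' = -11/4 - (5/12)*sqrt(57). At the order-3 pole a set g(ν) = (ν - a)^3*(rational part) = [-25*ν/2 - 4/7] / (ν - a')^3.
Order-3 pole: residue = g''(a)/2; g''(-11/4 + (5/12)*sqrt(57)) = (817776/150040625)*sqrt(57), so the residue is (408888/150040625)*sqrt(57).
List the singular points by increasing real part (a conjugate pair: the negative imaginary part first).

Radius of convergence at 0: 1/4.
At -11/4 - (5/12)*sqrt(57): a pole of order 3; residue -(408888/150040625)*sqrt(57).
At -1/4: a logarithmic branch point.
At -11/4 + (5/12)*sqrt(57): a pole of order 3; residue (408888/150040625)*sqrt(57).
At 7/12: a logarithmic branch point.


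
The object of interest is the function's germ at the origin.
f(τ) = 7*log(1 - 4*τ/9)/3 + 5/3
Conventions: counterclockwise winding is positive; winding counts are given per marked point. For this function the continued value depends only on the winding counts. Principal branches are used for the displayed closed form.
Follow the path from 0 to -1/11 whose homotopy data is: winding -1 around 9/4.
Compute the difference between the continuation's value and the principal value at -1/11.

The rational part is single-valued and drops out of the difference; each branch term changes only by its own monodromy.
(7/3)*log(1 - τ/(9/4)): each positive loop around 9/4 adds 2*pi*i to the log, so winding -1 contributes (7/3)*(-1)*2*pi*i = -(14/3)*pi*i.
Summing the contributions at τ = -1/11 gives -(14/3)*pi*i.

Continued minus principal equals -(14/3)*pi*i.


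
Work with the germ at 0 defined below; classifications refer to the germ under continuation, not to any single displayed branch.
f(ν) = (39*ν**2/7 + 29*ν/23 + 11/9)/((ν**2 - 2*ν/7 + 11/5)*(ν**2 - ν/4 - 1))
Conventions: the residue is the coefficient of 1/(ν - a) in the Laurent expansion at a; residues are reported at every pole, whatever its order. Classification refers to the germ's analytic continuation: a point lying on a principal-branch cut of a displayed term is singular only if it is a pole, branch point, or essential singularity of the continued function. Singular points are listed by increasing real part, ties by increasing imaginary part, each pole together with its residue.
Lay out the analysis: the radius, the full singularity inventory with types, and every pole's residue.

Denominator factor (ν**2 - 2*ν/7 + 11/5): discriminant -2136/245, complex-conjugate roots (1/7) + ((1/35)*sqrt(2670))*i and (1/7) - ((1/35)*sqrt(2670))*i; poles of order 1, moduli (1/5)*sqrt(55) and (1/5)*sqrt(55).
Denominator factor (ν**2 - ν/4 - 1): discriminant 65/16, real irrational roots 1/8 + (1/8)*sqrt(65) and 1/8 - (1/8)*sqrt(65); poles of order 1, moduli 1/8 + (1/8)*sqrt(65) and -1/8 + (1/8)*sqrt(65).
The radius of convergence is the smallest modulus among the singular points: -1/8 + (1/8)*sqrt(65).
The factor ν**2 - ν/4 - 1 splits as (ν - a)(ν - a') with a = 1/8 - (1/8)*sqrt(65), a' = 1/8 + (1/8)*sqrt(65). At the order-1 pole a set g(ν) = (ν - a)*f(ν) = [(39*ν**2/7 + 29*ν/23 + 11/9)/(ν**2 - 2*ν/7 + 11/5)] / (ν - a').
Simple pole: residue = g(a) at a = 1/8 - (1/8)*sqrt(65), which is 17718920/41424633 - (24738772/179506743)*sqrt(65).
The factor ν**2 - 2*ν/7 + 11/5 splits as (ν - a)(ν - a') with a = (1/7) - ((1/35)*sqrt(2670))*i, a' = (1/7) + ((1/35)*sqrt(2670))*i. At the order-1 pole a set g(ν) = (ν - a)*f(ν) = [(39*ν**2/7 + 29*ν/23 + 11/9)/(ν**2 - ν/4 - 1)] / (ν - a').
Simple pole: residue = g(a) at a = (1/7) - ((1/35)*sqrt(2670))*i, which is (-17718920/41424633) + ((242649413/11060377011)*sqrt(2670))*i.
The factor ν**2 - 2*ν/7 + 11/5 splits as (ν - a)(ν - a') with a = (1/7) + ((1/35)*sqrt(2670))*i, a' = (1/7) - ((1/35)*sqrt(2670))*i. At the order-1 pole a set g(ν) = (ν - a)*f(ν) = [(39*ν**2/7 + 29*ν/23 + 11/9)/(ν**2 - ν/4 - 1)] / (ν - a').
Simple pole: residue = g(a) at a = (1/7) + ((1/35)*sqrt(2670))*i, which is (-17718920/41424633) - ((242649413/11060377011)*sqrt(2670))*i.
The factor ν**2 - ν/4 - 1 splits as (ν - a)(ν - a') with a = 1/8 + (1/8)*sqrt(65), a' = 1/8 - (1/8)*sqrt(65). At the order-1 pole a set g(ν) = (ν - a)*f(ν) = [(39*ν**2/7 + 29*ν/23 + 11/9)/(ν**2 - 2*ν/7 + 11/5)] / (ν - a').
Simple pole: residue = g(a) at a = 1/8 + (1/8)*sqrt(65), which is 17718920/41424633 + (24738772/179506743)*sqrt(65).
List the singular points by increasing real part (a conjugate pair: the negative imaginary part first).

Radius of convergence at 0: -1/8 + (1/8)*sqrt(65).
At 1/8 - (1/8)*sqrt(65): a pole of order 1; residue 17718920/41424633 - (24738772/179506743)*sqrt(65).
At (1/7) - ((1/35)*sqrt(2670))*i: a pole of order 1; residue (-17718920/41424633) + ((242649413/11060377011)*sqrt(2670))*i.
At (1/7) + ((1/35)*sqrt(2670))*i: a pole of order 1; residue (-17718920/41424633) - ((242649413/11060377011)*sqrt(2670))*i.
At 1/8 + (1/8)*sqrt(65): a pole of order 1; residue 17718920/41424633 + (24738772/179506743)*sqrt(65).


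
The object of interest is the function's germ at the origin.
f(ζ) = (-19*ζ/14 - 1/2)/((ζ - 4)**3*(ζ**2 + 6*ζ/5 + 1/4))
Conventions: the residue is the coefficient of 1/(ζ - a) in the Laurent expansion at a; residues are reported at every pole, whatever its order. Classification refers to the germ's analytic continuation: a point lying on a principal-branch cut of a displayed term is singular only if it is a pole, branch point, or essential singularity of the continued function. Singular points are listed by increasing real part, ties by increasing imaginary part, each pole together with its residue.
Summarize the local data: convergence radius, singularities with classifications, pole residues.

Denominator factor (ζ**2 + 6*ζ/5 + 1/4): discriminant 11/25, real irrational roots -3/5 + (1/10)*sqrt(11) and -3/5 - (1/10)*sqrt(11); poles of order 1, moduli 3/5 - (1/10)*sqrt(11) and 3/5 + (1/10)*sqrt(11).
Denominator factor (ζ - 4)^3: pole of order 3 at 4, modulus 4.
The radius of convergence is the smallest modulus among the singular points: 3/5 - (1/10)*sqrt(11).
The factor ζ**2 + 6*ζ/5 + 1/4 splits as (ζ - a)(ζ - a') with a = -3/5 - (1/10)*sqrt(11), a' = -3/5 + (1/10)*sqrt(11). At the order-1 pole a set g(ζ) = (ζ - a)*f(ζ) = [(-19*ζ/14 - 1/2)/(ζ - 4)**3] / (ζ - a').
Simple pole: residue = g(a) at a = -3/5 - (1/10)*sqrt(11), which is 3196860/522329227 + (549190/522329227)*sqrt(11).
The factor ζ**2 + 6*ζ/5 + 1/4 splits as (ζ - a)(ζ - a') with a = -3/5 + (1/10)*sqrt(11), a' = -3/5 - (1/10)*sqrt(11). At the order-1 pole a set g(ζ) = (ζ - a)*f(ζ) = [(-19*ζ/14 - 1/2)/(ζ - 4)**3] / (ζ - a').
Simple pole: residue = g(a) at a = -3/5 + (1/10)*sqrt(11), which is 3196860/522329227 - (549190/522329227)*sqrt(11).
At the order-3 pole 4 set g(ζ) = (ζ - (4))^3*f(ζ) = (-19*ζ/14 - 1/2)/(ζ**2 + 6*ζ/5 + 1/4).
Order-3 pole: residue = g''(a)/2; g''(4) = -12787440/522329227, so the residue is -6393720/522329227.
List the singular points by increasing real part (a conjugate pair: the negative imaginary part first).

Radius of convergence at 0: 3/5 - (1/10)*sqrt(11).
At -3/5 - (1/10)*sqrt(11): a pole of order 1; residue 3196860/522329227 + (549190/522329227)*sqrt(11).
At -3/5 + (1/10)*sqrt(11): a pole of order 1; residue 3196860/522329227 - (549190/522329227)*sqrt(11).
At 4: a pole of order 3; residue -6393720/522329227.


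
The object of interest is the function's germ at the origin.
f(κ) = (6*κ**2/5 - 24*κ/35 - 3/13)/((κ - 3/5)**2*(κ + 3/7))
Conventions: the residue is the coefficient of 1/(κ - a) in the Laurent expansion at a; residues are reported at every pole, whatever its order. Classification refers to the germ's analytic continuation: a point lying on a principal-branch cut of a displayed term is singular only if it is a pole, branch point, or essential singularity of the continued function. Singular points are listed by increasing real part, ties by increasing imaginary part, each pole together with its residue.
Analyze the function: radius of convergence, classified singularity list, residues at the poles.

Radius of convergence at 0: 3/7.
At -3/7: a pole of order 1; residue 1505/5616.
At 3/5: a pole of order 2; residue 26171/28080.

Denominator factor (κ + 3/7): pole of order 1 at -3/7, modulus 3/7.
Denominator factor (κ - 3/5)^2: pole of order 2 at 3/5, modulus 3/5.
The radius of convergence is the smallest modulus among the singular points: 3/7.
At the order-1 pole -3/7 set g(κ) = (κ - (-3/7))*f(κ) = (6*κ**2/5 - 24*κ/35 - 3/13)/(κ - 3/5)**2.
Simple pole: residue = g(a) at a = -3/7, which is 1505/5616.
At the order-2 pole 3/5 set g(κ) = (κ - (3/5))^2*f(κ) = (6*κ**2/5 - 24*κ/35 - 3/13)/(κ + 3/7).
Order-2 pole: residue = g'(a); g'(3/5) = 26171/28080, so the residue is 26171/28080.
List the singular points by increasing real part (a conjugate pair: the negative imaginary part first).


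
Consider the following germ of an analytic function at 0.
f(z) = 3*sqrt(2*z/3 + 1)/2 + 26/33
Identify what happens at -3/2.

The point is an algebraic (square-root) branch point.

The term (3/2)*sqrt(1 - z/(-3/2)) has argument 1 - -3/2/(-3/2) = 0 at -3/2: a square-root (algebraic, two-sheeted) branch point; the remaining terms are analytic or single-valued there.


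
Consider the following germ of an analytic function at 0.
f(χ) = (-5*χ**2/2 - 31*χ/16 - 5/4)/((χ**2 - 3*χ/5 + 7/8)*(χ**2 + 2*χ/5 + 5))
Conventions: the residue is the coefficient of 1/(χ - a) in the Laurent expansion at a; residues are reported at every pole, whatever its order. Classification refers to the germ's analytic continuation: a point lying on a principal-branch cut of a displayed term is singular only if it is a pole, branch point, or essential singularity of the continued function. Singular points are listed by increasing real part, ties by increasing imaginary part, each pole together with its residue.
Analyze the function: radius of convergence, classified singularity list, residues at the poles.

Denominator factor (χ**2 + 2*χ/5 + 5): discriminant -496/25, complex-conjugate roots (-1/5) + ((2/5)*sqrt(31))*i and (-1/5) - ((2/5)*sqrt(31))*i; poles of order 1, moduli sqrt(5) and sqrt(5).
Denominator factor (χ**2 - 3*χ/5 + 7/8): discriminant -157/50, complex-conjugate roots (3/10) + ((1/20)*sqrt(314))*i and (3/10) - ((1/20)*sqrt(314))*i; poles of order 1, moduli (1/4)*sqrt(14) and (1/4)*sqrt(14).
The radius of convergence is the smallest modulus among the singular points: (1/4)*sqrt(14).
The factor χ**2 + 2*χ/5 + 5 splits as (χ - a)(χ - a') with a = (-1/5) - ((2/5)*sqrt(31))*i, a' = (-1/5) + ((2/5)*sqrt(31))*i. At the order-1 pole a set g(χ) = (χ - a)*f(χ) = [(-5*χ**2/2 - 31*χ/16 - 5/4)/(χ**2 - 3*χ/5 + 7/8)] / (χ - a').
Simple pole: residue = g(a) at a = (-1/5) - ((2/5)*sqrt(31))*i, which is (9675/26068) - ((128775/1616216)*sqrt(31))*i.
The factor χ**2 + 2*χ/5 + 5 splits as (χ - a)(χ - a') with a = (-1/5) + ((2/5)*sqrt(31))*i, a' = (-1/5) - ((2/5)*sqrt(31))*i. At the order-1 pole a set g(χ) = (χ - a)*f(χ) = [(-5*χ**2/2 - 31*χ/16 - 5/4)/(χ**2 - 3*χ/5 + 7/8)] / (χ - a').
Simple pole: residue = g(a) at a = (-1/5) + ((2/5)*sqrt(31))*i, which is (9675/26068) + ((128775/1616216)*sqrt(31))*i.
The factor χ**2 - 3*χ/5 + 7/8 splits as (χ - a)(χ - a') with a = (3/10) - ((1/20)*sqrt(314))*i, a' = (3/10) + ((1/20)*sqrt(314))*i. At the order-1 pole a set g(χ) = (χ - a)*f(χ) = [(-5*χ**2/2 - 31*χ/16 - 5/4)/(χ**2 + 2*χ/5 + 5)] / (χ - a').
Simple pole: residue = g(a) at a = (3/10) - ((1/20)*sqrt(314))*i, which is (-9675/26068) - ((19925/4092676)*sqrt(314))*i.
The factor χ**2 - 3*χ/5 + 7/8 splits as (χ - a)(χ - a') with a = (3/10) + ((1/20)*sqrt(314))*i, a' = (3/10) - ((1/20)*sqrt(314))*i. At the order-1 pole a set g(χ) = (χ - a)*f(χ) = [(-5*χ**2/2 - 31*χ/16 - 5/4)/(χ**2 + 2*χ/5 + 5)] / (χ - a').
Simple pole: residue = g(a) at a = (3/10) + ((1/20)*sqrt(314))*i, which is (-9675/26068) + ((19925/4092676)*sqrt(314))*i.
List the singular points by increasing real part (a conjugate pair: the negative imaginary part first).

Radius of convergence at 0: (1/4)*sqrt(14).
At (-1/5) - ((2/5)*sqrt(31))*i: a pole of order 1; residue (9675/26068) - ((128775/1616216)*sqrt(31))*i.
At (-1/5) + ((2/5)*sqrt(31))*i: a pole of order 1; residue (9675/26068) + ((128775/1616216)*sqrt(31))*i.
At (3/10) - ((1/20)*sqrt(314))*i: a pole of order 1; residue (-9675/26068) - ((19925/4092676)*sqrt(314))*i.
At (3/10) + ((1/20)*sqrt(314))*i: a pole of order 1; residue (-9675/26068) + ((19925/4092676)*sqrt(314))*i.


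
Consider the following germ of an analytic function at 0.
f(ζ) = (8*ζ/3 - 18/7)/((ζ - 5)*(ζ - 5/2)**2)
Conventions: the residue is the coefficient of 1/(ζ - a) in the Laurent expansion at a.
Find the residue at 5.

At the order-1 pole 5 set g(ζ) = (ζ - (5))*f(ζ) = (8*ζ/3 - 18/7)/(ζ - 5/2)**2.
Simple pole: residue = g(a) at a = 5, which is 904/525.

The residue is 904/525.


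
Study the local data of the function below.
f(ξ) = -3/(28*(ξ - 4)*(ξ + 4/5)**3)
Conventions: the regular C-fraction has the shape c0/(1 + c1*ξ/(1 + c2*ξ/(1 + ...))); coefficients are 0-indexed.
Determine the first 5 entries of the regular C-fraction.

Taylor coefficients (expand at 0): a_0 = 375/7168, a_1 = -375/2048, a_2 = 6375/14336, a_3 = -208875/229376, a_4 = 3097875/1835008.
c0 = a_0 = 375/7168. Peel one level at a time: if S = 1 + c*ξ/S' with S'(0) = 1, then c is the ξ-coefficient of S and S' = c*ξ/(S - 1).
S_1 = c0/f = 1 + (7/2)*ξ + (15/4)*ξ^2 + ...; c1 = 7/2.
S_2 = c1*ξ/(S_1 - 1) = 1 + (-15/14)*ξ + (725/784)*ξ^2 + ...; c2 = -15/14.
S_3 = c2*ξ/(S_2 - 1) = 1 + (145/168)*ξ + (25/144)*ξ^2 + ...; c3 = 145/168.
S_4 = c3*ξ/(S_3 - 1) = 1 + (-35/174)*ξ + ...; c4 = -35/174.

The regular C-fraction coefficients are [375/7168, 7/2, -15/14, 145/168, -35/174].
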